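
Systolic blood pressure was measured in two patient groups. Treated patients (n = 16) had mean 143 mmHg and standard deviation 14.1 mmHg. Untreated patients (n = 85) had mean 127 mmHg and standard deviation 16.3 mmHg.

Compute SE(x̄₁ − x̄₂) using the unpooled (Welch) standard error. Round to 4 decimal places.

Per-group SEs: s₁/√n₁ = 14.1/√16 = 3.5250, s₂/√n₂ = 16.3/√85 = 1.7680.
Unpooled SE of the difference: √(12.425625 + 3.125824) = 3.9435.

3.9435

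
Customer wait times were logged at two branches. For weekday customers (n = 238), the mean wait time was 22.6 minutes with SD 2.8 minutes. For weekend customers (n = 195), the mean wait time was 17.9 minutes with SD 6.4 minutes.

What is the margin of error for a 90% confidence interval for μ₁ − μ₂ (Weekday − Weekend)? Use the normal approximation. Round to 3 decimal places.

0.811

Per-group SEs: s₁/√n₁ = 2.8/√238 = 0.1815, s₂/√n₂ = 6.4/√195 = 0.4583.
Unpooled SE of the difference: √(0.03294225 + 0.21003889) = 0.4929.
Margin of error = z* · SE = 1.645 × 0.4929 = 0.8108.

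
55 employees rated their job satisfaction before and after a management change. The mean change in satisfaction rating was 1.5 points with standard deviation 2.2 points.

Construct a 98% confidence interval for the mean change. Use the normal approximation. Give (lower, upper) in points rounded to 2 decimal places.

(0.81, 2.19)

Paired design: SE = s_d/√n = 2.2/√55 = 0.2966.
z* = 2.326; margin of error = 2.326 × 0.2966 = 0.6899.
1.5 ± 0.6899 → (0.81, 2.19).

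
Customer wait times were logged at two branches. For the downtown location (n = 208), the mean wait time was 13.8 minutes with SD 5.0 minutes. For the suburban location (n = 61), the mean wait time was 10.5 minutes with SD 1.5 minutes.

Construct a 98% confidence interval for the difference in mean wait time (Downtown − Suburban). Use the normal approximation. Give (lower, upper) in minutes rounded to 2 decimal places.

Per-group SEs: s₁/√n₁ = 5.0/√208 = 0.3467, s₂/√n₂ = 1.5/√61 = 0.1921.
Unpooled SE of the difference: √(0.12020089 + 0.03690241) = 0.3964.
Margin of error = z* · SE = 2.326 × 0.3964 = 0.9220.
x̄₁ − x̄₂ = 13.8 − 10.5 = 3.3000.
CI: 3.3000 ± 0.9220 = (2.38, 4.22).

(2.38, 4.22)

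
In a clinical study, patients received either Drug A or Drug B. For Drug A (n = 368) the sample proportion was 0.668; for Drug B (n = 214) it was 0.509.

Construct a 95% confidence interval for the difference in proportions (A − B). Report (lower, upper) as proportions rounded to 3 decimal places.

(0.077, 0.241)

Each SE is √(p̂(1−p̂)/n): √(0.6680·0.3320/368) = 0.02455 and √(0.5090·0.4910/214) = 0.03417.
SE(p̂₁ − p̂₂) = √(SE₁² + SE₂²) = √(0.0006027025 + 0.0011675889) = 0.04207, since the two samples are independent.
At 95% confidence z* = 1.960; margin = 1.960 × 0.04207 = 0.08246.
The difference is 0.6680 − 0.5090 = 0.1590, so the interval is 0.1590 ± 0.08246 = (0.077, 0.241).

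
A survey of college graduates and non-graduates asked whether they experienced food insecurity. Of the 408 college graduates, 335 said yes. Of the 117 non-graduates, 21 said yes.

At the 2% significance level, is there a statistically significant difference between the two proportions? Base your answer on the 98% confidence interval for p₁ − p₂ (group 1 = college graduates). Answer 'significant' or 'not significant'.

Sample proportions: 335/408 = 0.8211, 21/117 = 0.1795.
Each SE is √(p̂(1−p̂)/n): √(0.8211·0.1789/408) = 0.01897 and √(0.1795·0.8205/117) = 0.03548.
SE(p̂₁ − p̂₂) = √(SE₁² + SE₂²) = √(0.0003598609 + 0.0012588304) = 0.04023, since the two samples are independent.
At 98% confidence z* = 2.326; margin = 2.326 × 0.04023 = 0.09357.
The difference is 0.8211 − 0.1795 = 0.6416, so the interval is 0.6416 ± 0.09357 = (0.54803, 0.73517).
The interval (0.54803, 0.73517) does not contain 0, so the difference is significant.

significant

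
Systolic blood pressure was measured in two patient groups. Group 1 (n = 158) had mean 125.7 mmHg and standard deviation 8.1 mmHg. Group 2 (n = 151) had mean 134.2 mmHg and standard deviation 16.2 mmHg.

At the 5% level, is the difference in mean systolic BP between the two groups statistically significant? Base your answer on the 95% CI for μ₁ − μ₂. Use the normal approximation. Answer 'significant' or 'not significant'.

significant

Per-group SEs: s₁/√n₁ = 8.1/√158 = 0.6444, s₂/√n₂ = 16.2/√151 = 1.3183.
Unpooled SE of the difference: √(0.41525136 + 1.73791489) = 1.4674.
Margin of error = z* · SE = 1.960 × 1.4674 = 2.8761.
x̄₁ − x̄₂ = 125.7 − 134.2 = -8.5000.
CI: -8.5000 ± 2.8761 = (-11.3761, -5.6239).
The interval (-11.3761, -5.6239) does not contain 0, so the difference is significant.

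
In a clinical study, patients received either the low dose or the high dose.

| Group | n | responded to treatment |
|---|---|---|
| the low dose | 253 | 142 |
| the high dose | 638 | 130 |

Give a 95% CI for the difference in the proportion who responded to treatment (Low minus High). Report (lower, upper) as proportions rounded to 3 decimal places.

Sample proportions: 142/253 = 0.5613, 130/638 = 0.2038.
Each SE is √(p̂(1−p̂)/n): √(0.5613·0.4387/253) = 0.03120 and √(0.2038·0.7962/638) = 0.01595.
SE(p̂₁ − p̂₂) = √(SE₁² + SE₂²) = √(0.00097344 + 0.0002544025) = 0.03504, since the two samples are independent.
At 95% confidence z* = 1.960; margin = 1.960 × 0.03504 = 0.06868.
The difference is 0.5613 − 0.2038 = 0.3575, so the interval is 0.3575 ± 0.06868 = (0.289, 0.426).

(0.289, 0.426)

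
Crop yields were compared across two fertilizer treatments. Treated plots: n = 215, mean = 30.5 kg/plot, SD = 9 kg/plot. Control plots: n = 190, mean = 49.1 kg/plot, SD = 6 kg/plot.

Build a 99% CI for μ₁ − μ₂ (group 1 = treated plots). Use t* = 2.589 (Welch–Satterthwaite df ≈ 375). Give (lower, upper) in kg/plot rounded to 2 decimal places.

SE₁ = s₁/√n₁ = 9/√215 = 0.6138; SE₂ = 6/√190 = 0.4353.
Independent samples, unequal variances: SE_diff = √(SE₁² + SE₂²) = √(0.37675044 + 0.18948609) = 0.7525.
t* = 2.589, so margin of error = 2.589 × 0.7525 = 1.9482.
Difference in means = 30.5 − 49.1 = -18.6000.
-18.6000 ± 1.9482 → (-20.55, -16.65).

(-20.55, -16.65)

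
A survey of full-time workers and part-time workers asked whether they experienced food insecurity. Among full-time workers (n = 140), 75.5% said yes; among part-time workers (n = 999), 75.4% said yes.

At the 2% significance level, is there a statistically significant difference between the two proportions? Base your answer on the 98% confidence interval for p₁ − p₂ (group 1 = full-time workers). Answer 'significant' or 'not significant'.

not significant

SE₁ = √(p̂₁(1−p̂₁)/n₁) = √(0.7550·0.2450/140) = 0.03635; SE₂ = √(0.7540·0.2460/999) = 0.01363.
Independent samples: SE of the difference = √(SE₁² + SE₂²) = √(0.0013213225 + 0.0001857769) = 0.03882.
z* for 98% confidence is 2.326, so the margin of error is 2.326 × 0.03882 = 0.09030.
Point estimate p̂₁ − p̂₂ = 0.7550 − 0.7540 = 0.0010.
0.0010 ± 0.09030 → (-0.08930, 0.09130).
The interval (-0.08930, 0.09130) contains 0, so the difference is not significant.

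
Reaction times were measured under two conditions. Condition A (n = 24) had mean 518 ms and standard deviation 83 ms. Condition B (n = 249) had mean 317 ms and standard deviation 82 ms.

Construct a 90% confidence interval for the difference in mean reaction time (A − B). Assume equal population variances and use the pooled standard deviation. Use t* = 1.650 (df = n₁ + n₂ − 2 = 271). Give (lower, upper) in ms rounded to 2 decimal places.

Pooled variance s_p² = [23·83² + 248·82²] / (24+249−2) = 6738.0037, so s_p = 82.0853.
SE_diff = s_p·√(1/n₁ + 1/n₂) = 82.0853·√(1/24 + 1/249) = 17.5445.
t* = 1.650; margin = 1.650 × 17.5445 = 28.9484.
Difference = 518 − 317 = 201.0000.
201.0000 ± 28.9484 → (172.05, 229.95).

(172.05, 229.95)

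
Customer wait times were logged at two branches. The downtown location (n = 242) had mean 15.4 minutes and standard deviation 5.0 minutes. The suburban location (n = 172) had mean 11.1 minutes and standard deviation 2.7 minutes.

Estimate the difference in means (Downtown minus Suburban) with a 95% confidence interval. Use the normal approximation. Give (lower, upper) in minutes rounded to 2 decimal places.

(3.55, 5.05)

Standard errors of each mean: 5.0/√242 = 0.3214 and 2.7/√172 = 0.2059.
SE(x̄₁ − x̄₂) = √(0.3214² + 0.2059²) = 0.3817 for independent samples with unequal variances.
With z* = 1.960, the margin is 1.960 × 0.3817 = 0.7481.
x̄₁ − x̄₂ = 15.4 − 11.1 = 4.3000; the interval is 4.3000 ± 0.7481 = (3.55, 5.05).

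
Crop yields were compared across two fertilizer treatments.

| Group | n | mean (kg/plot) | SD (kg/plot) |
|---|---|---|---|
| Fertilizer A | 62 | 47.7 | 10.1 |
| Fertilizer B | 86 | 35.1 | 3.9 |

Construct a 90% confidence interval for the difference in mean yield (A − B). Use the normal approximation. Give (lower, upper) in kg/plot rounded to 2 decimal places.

SE₁ = s₁/√n₁ = 10.1/√62 = 1.2827; SE₂ = 3.9/√86 = 0.4205.
Independent samples, unequal variances: SE_diff = √(SE₁² + SE₂²) = √(1.64531929 + 0.17682025) = 1.3499.
z* = 1.645, so margin of error = 1.645 × 1.3499 = 2.2206.
Difference in means = 47.7 − 35.1 = 12.6000.
12.6000 ± 2.2206 → (10.38, 14.82).

(10.38, 14.82)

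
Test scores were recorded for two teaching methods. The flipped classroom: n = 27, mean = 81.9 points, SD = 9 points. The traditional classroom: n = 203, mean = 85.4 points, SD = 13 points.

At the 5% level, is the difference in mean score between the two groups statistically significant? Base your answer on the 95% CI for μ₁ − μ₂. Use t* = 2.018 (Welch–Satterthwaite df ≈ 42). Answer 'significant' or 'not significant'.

SE₁ = s₁/√n₁ = 9/√27 = 1.7321; SE₂ = 13/√203 = 0.9124.
Independent samples, unequal variances: SE_diff = √(SE₁² + SE₂²) = √(3.00017041 + 0.83247376) = 1.9577.
t* = 2.018, so margin of error = 2.018 × 1.9577 = 3.9506.
Difference in means = 81.9 − 85.4 = -3.5000.
-3.5000 ± 3.9506 → (-7.4506, 0.4506).
The interval (-7.4506, 0.4506) contains 0, so the difference is not significant.

not significant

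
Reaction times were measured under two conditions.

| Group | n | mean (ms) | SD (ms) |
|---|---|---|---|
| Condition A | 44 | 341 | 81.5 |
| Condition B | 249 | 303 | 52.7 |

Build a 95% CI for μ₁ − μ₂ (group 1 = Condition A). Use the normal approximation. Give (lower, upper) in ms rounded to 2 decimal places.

Per-group SEs: s₁/√n₁ = 81.5/√44 = 12.2866, s₂/√n₂ = 52.7/√249 = 3.3397.
Unpooled SE of the difference: √(150.96053956 + 11.15359609) = 12.7324.
Margin of error = z* · SE = 1.960 × 12.7324 = 24.9555.
x̄₁ − x̄₂ = 341 − 303 = 38.0000.
CI: 38.0000 ± 24.9555 = (13.04, 62.96).

(13.04, 62.96)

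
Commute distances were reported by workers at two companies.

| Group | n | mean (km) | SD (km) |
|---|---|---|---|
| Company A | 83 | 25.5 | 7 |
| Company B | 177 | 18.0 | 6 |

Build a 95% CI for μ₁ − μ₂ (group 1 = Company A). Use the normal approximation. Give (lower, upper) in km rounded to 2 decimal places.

(5.75, 9.25)

SE₁ = s₁/√n₁ = 7/√83 = 0.7683; SE₂ = 6/√177 = 0.4510.
Independent samples, unequal variances: SE_diff = √(SE₁² + SE₂²) = √(0.59028489 + 0.203401) = 0.8909.
z* = 1.960, so margin of error = 1.960 × 0.8909 = 1.7462.
Difference in means = 25.5 − 18.0 = 7.5000.
7.5000 ± 1.7462 → (5.75, 9.25).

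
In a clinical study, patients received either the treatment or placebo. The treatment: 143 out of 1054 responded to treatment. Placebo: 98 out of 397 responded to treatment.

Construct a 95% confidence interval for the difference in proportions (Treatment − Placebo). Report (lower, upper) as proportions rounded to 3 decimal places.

p̂₁ = 143/1054 = 0.1357 and p̂₂ = 98/397 = 0.2469.
SE₁ = √(p̂₁(1−p̂₁)/n₁) = √(0.1357·0.8643/1054) = 0.01055; SE₂ = √(0.2469·0.7531/397) = 0.02164.
Independent samples: SE of the difference = √(SE₁² + SE₂²) = √(0.0001113025 + 0.0004682896) = 0.02407.
z* for 95% confidence is 1.960, so the margin of error is 1.960 × 0.02407 = 0.04718.
Point estimate p̂₁ − p̂₂ = 0.1357 − 0.2469 = -0.1112.
-0.1112 ± 0.04718 → (-0.158, -0.064).

(-0.158, -0.064)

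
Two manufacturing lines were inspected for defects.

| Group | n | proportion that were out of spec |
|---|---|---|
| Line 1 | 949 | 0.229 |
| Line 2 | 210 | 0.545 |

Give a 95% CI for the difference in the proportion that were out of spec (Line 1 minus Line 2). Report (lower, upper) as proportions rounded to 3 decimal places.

(-0.388, -0.244)

The two standard errors are √(0.2290×0.7710/949) = 0.01364 and √(0.5450×0.4550/210) = 0.03436.
Because the samples are independent, SE_diff = √(0.01364² + 0.03436²) = 0.03697.
Using z* = 1.960 for 95%, ME = 1.960 × 0.03697 = 0.07246.
p̂₁ − p̂₂ = -0.3160; interval -0.3160 ± 0.07246 gives (-0.388, -0.244).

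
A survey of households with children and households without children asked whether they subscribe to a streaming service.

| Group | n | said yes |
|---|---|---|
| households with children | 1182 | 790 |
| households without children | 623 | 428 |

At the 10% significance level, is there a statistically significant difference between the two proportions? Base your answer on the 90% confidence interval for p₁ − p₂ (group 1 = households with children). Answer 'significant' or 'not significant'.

First, p̂₁ = 790/1182 = 0.6684; p̂₂ = 428/623 = 0.6870.
The two standard errors are √(0.6684×0.3316/1182) = 0.01369 and √(0.6870×0.3130/623) = 0.01858.
Because the samples are independent, SE_diff = √(0.01369² + 0.01858²) = 0.02308.
Using z* = 1.645 for 90%, ME = 1.645 × 0.02308 = 0.03797.
p̂₁ − p̂₂ = -0.0186; interval -0.0186 ± 0.03797 gives (-0.05657, 0.01937).
The interval (-0.05657, 0.01937) contains 0, so the difference is not significant.

not significant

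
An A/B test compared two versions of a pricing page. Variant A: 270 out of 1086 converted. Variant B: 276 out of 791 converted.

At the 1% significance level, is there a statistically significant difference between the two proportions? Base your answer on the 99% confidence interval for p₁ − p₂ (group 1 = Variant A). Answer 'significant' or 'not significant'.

p̂₁ = 270/1086 = 0.2486 and p̂₂ = 276/791 = 0.3489.
SE₁ = √(p̂₁(1−p̂₁)/n₁) = √(0.2486·0.7514/1086) = 0.01312; SE₂ = √(0.3489·0.6511/791) = 0.01695.
Independent samples: SE of the difference = √(SE₁² + SE₂²) = √(0.0001721344 + 0.0002873025) = 0.02143.
z* for 99% confidence is 2.576, so the margin of error is 2.576 × 0.02143 = 0.05520.
Point estimate p̂₁ − p̂₂ = 0.2486 − 0.3489 = -0.1003.
-0.1003 ± 0.05520 → (-0.15550, -0.04510).
The interval (-0.15550, -0.04510) does not contain 0, so the difference is significant.

significant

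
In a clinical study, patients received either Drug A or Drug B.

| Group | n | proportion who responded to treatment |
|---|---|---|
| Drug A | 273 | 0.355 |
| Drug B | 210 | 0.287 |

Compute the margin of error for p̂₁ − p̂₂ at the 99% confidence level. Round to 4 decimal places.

Each SE is √(p̂(1−p̂)/n): √(0.3550·0.6450/273) = 0.02896 and √(0.2870·0.7130/210) = 0.03122.
SE(p̂₁ − p̂₂) = √(SE₁² + SE₂²) = √(0.0008386816 + 0.0009746884) = 0.04258, since the two samples are independent.
At 99% confidence z* = 2.576; margin = 2.576 × 0.04258 = 0.10969.

0.1097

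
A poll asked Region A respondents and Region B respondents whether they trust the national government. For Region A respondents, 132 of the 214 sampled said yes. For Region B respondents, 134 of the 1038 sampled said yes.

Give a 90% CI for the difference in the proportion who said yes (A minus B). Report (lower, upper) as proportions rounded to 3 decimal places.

Sample proportions: 132/214 = 0.6168, 134/1038 = 0.1291.
Each SE is √(p̂(1−p̂)/n): √(0.6168·0.3832/214) = 0.03323 and √(0.1291·0.8709/1038) = 0.01041.
SE(p̂₁ − p̂₂) = √(SE₁² + SE₂²) = √(0.0011042329 + 0.0001083681) = 0.03482, since the two samples are independent.
At 90% confidence z* = 1.645; margin = 1.645 × 0.03482 = 0.05728.
The difference is 0.6168 − 0.1291 = 0.4877, so the interval is 0.4877 ± 0.05728 = (0.430, 0.545).

(0.430, 0.545)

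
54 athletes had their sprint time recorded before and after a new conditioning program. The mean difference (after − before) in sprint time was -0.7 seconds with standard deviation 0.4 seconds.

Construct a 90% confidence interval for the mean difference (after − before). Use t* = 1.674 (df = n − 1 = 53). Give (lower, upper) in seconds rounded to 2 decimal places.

(-0.79, -0.61)

This is a matched-pairs design, so SE = s_d/√n = 0.4/√54 = 0.0544.
Margin = 1.674 × 0.0544 = 0.0911; the interval is -0.7 ± 0.0911 = (-0.79, -0.61).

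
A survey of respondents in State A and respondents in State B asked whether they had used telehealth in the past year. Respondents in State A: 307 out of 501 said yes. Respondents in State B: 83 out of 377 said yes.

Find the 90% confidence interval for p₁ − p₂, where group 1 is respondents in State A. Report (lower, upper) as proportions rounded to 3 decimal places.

(0.342, 0.443)

First, p̂₁ = 307/501 = 0.6128; p̂₂ = 83/377 = 0.2202.
The two standard errors are √(0.6128×0.3872/501) = 0.02176 and √(0.2202×0.7798/377) = 0.02134.
Because the samples are independent, SE_diff = √(0.02176² + 0.02134²) = 0.03048.
Using z* = 1.645 for 90%, ME = 1.645 × 0.03048 = 0.05014.
p̂₁ − p̂₂ = 0.3926; interval 0.3926 ± 0.05014 gives (0.342, 0.443).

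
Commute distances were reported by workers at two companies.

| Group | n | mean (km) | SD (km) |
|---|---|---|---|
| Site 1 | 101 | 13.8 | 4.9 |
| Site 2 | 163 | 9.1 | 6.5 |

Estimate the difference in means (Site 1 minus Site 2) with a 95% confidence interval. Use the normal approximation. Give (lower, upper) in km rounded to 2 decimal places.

(3.32, 6.08)

Per-group SEs: s₁/√n₁ = 4.9/√101 = 0.4876, s₂/√n₂ = 6.5/√163 = 0.5091.
Unpooled SE of the difference: √(0.23775376 + 0.25918281) = 0.7049.
Margin of error = z* · SE = 1.960 × 0.7049 = 1.3816.
x̄₁ − x̄₂ = 13.8 − 9.1 = 4.7000.
CI: 4.7000 ± 1.3816 = (3.32, 6.08).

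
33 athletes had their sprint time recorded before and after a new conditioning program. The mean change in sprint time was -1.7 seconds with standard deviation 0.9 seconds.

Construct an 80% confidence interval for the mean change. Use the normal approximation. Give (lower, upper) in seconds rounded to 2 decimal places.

(-1.90, -1.50)

Paired design: SE = s_d/√n = 0.9/√33 = 0.1567.
z* = 1.282; margin of error = 1.282 × 0.1567 = 0.2009.
-1.7 ± 0.2009 → (-1.90, -1.50).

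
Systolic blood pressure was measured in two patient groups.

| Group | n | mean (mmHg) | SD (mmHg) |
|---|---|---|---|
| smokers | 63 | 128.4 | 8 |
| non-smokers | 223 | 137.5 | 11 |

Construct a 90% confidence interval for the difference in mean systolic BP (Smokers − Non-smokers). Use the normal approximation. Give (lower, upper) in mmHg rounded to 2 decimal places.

SE₁ = s₁/√n₁ = 8/√63 = 1.0079; SE₂ = 11/√223 = 0.7366.
Independent samples, unequal variances: SE_diff = √(SE₁² + SE₂²) = √(1.01586241 + 0.54257956) = 1.2484.
z* = 1.645, so margin of error = 1.645 × 1.2484 = 2.0536.
Difference in means = 128.4 − 137.5 = -9.1000.
-9.1000 ± 2.0536 → (-11.15, -7.05).

(-11.15, -7.05)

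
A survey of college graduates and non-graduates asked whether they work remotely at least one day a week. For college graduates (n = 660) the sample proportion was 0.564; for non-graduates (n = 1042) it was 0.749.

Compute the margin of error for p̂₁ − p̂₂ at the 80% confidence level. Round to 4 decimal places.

0.0301

The two standard errors are √(0.5640×0.4360/660) = 0.01930 and √(0.7490×0.2510/1042) = 0.01343.
Because the samples are independent, SE_diff = √(0.01930² + 0.01343²) = 0.02351.
Using z* = 1.282 for 80%, ME = 1.282 × 0.02351 = 0.03014.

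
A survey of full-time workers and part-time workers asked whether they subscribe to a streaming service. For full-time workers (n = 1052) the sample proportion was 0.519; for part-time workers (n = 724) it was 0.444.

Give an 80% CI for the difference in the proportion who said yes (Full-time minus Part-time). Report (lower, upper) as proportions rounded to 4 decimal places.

SE₁ = √(p̂₁(1−p̂₁)/n₁) = √(0.5190·0.4810/1052) = 0.01540; SE₂ = √(0.4440·0.5560/724) = 0.01847.
Independent samples: SE of the difference = √(SE₁² + SE₂²) = √(0.00023716 + 0.0003411409) = 0.02405.
z* for 80% confidence is 1.282, so the margin of error is 1.282 × 0.02405 = 0.03083.
Point estimate p̂₁ − p̂₂ = 0.5190 − 0.4440 = 0.0750.
0.0750 ± 0.03083 → (0.0442, 0.1058).

(0.0442, 0.1058)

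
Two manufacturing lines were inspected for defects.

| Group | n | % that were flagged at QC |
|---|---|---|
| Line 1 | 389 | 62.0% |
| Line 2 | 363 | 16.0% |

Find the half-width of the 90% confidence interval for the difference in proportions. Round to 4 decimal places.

0.0514

Each SE is √(p̂(1−p̂)/n): √(0.6200·0.3800/389) = 0.02461 and √(0.1600·0.8400/363) = 0.01924.
SE(p̂₁ − p̂₂) = √(SE₁² + SE₂²) = √(0.0006056521 + 0.0003701776) = 0.03124, since the two samples are independent.
At 90% confidence z* = 1.645; margin = 1.645 × 0.03124 = 0.05139.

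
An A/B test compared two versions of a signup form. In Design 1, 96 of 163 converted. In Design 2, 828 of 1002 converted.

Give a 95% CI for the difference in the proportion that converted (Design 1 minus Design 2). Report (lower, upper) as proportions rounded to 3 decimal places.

(-0.316, -0.158)

First, p̂₁ = 96/163 = 0.5890; p̂₂ = 828/1002 = 0.8263.
The two standard errors are √(0.5890×0.4110/163) = 0.03854 and √(0.8263×0.1737/1002) = 0.01197.
Because the samples are independent, SE_diff = √(0.03854² + 0.01197²) = 0.04036.
Using z* = 1.960 for 95%, ME = 1.960 × 0.04036 = 0.07911.
p̂₁ − p̂₂ = -0.2373; interval -0.2373 ± 0.07911 gives (-0.316, -0.158).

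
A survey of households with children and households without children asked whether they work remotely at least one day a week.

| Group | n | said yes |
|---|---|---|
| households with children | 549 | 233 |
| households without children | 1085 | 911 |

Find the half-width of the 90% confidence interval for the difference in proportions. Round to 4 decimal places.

0.0392

First, p̂₁ = 233/549 = 0.4244; p̂₂ = 911/1085 = 0.8396.
The two standard errors are √(0.4244×0.5756/549) = 0.02109 and √(0.8396×0.1604/1085) = 0.01114.
Because the samples are independent, SE_diff = √(0.02109² + 0.01114²) = 0.02385.
Using z* = 1.645 for 90%, ME = 1.645 × 0.02385 = 0.03923.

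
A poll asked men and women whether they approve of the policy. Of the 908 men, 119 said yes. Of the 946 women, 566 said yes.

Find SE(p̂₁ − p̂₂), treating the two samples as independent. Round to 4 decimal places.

p̂₁ = 119/908 = 0.1311 and p̂₂ = 566/946 = 0.5983.
SE₁ = √(p̂₁(1−p̂₁)/n₁) = √(0.1311·0.8689/908) = 0.01120; SE₂ = √(0.5983·0.4017/946) = 0.01594.
Independent samples: SE of the difference = √(SE₁² + SE₂²) = √(0.00012544 + 0.0002540836) = 0.01948.

0.0195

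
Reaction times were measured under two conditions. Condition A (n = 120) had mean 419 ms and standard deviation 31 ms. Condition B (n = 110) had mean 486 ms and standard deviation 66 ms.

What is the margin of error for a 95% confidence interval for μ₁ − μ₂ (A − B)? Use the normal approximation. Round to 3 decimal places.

Per-group SEs: s₁/√n₁ = 31/√120 = 2.8299, s₂/√n₂ = 66/√110 = 6.2929.
Unpooled SE of the difference: √(8.00833401 + 39.60059041) = 6.8999.
Margin of error = z* · SE = 1.960 × 6.8999 = 13.5238.

13.524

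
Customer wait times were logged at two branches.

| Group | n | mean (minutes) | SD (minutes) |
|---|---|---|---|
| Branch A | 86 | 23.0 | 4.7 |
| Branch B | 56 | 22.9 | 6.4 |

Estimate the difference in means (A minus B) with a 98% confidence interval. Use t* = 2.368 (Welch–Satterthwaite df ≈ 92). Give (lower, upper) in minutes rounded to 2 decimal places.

(-2.25, 2.45)

Standard errors of each mean: 4.7/√86 = 0.5068 and 6.4/√56 = 0.8552.
SE(x̄₁ − x̄₂) = √(0.5068² + 0.8552²) = 0.9941 for independent samples with unequal variances.
With t* = 2.368, the margin is 2.368 × 0.9941 = 2.3540.
x̄₁ − x̄₂ = 23.0 − 22.9 = 0.1000; the interval is 0.1000 ± 2.3540 = (-2.25, 2.45).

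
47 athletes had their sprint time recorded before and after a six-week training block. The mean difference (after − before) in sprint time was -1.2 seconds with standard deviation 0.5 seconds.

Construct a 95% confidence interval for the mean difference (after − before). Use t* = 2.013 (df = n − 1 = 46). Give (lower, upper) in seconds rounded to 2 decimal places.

Paired design: SE = s_d/√n = 0.5/√47 = 0.0729.
t* = 2.013; margin of error = 2.013 × 0.0729 = 0.1467.
-1.2 ± 0.1467 → (-1.35, -1.05).

(-1.35, -1.05)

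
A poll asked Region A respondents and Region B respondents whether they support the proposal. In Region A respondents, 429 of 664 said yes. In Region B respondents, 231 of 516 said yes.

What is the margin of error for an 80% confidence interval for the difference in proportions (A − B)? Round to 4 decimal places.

p̂₁ = 429/664 = 0.6461 and p̂₂ = 231/516 = 0.4477.
SE₁ = √(p̂₁(1−p̂₁)/n₁) = √(0.6461·0.3539/664) = 0.01856; SE₂ = √(0.4477·0.5523/516) = 0.02189.
Independent samples: SE of the difference = √(SE₁² + SE₂²) = √(0.0003444736 + 0.0004791721) = 0.02870.
z* for 80% confidence is 1.282, so the margin of error is 1.282 × 0.02870 = 0.03679.

0.0368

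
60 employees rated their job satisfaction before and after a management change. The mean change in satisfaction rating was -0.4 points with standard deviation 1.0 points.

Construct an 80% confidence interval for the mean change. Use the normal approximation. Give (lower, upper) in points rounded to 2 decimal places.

(-0.57, -0.23)

Paired design: SE = s_d/√n = 1.0/√60 = 0.1291.
z* = 1.282; margin of error = 1.282 × 0.1291 = 0.1655.
-0.4 ± 0.1655 → (-0.57, -0.23).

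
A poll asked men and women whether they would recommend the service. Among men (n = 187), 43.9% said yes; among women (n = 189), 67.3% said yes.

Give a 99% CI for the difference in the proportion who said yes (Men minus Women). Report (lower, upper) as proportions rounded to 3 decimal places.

SE₁ = √(p̂₁(1−p̂₁)/n₁) = √(0.4390·0.5610/187) = 0.03629; SE₂ = √(0.6730·0.3270/189) = 0.03412.
Independent samples: SE of the difference = √(SE₁² + SE₂²) = √(0.0013169641 + 0.0011641744) = 0.04981.
z* for 99% confidence is 2.576, so the margin of error is 2.576 × 0.04981 = 0.12831.
Point estimate p̂₁ − p̂₂ = 0.4390 − 0.6730 = -0.2340.
-0.2340 ± 0.12831 → (-0.362, -0.106).

(-0.362, -0.106)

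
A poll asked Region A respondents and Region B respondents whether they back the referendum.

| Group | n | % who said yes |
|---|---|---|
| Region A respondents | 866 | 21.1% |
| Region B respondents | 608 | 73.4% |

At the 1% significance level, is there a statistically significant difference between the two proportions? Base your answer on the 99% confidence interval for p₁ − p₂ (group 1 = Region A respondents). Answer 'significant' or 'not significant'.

significant

Each SE is √(p̂(1−p̂)/n): √(0.2110·0.7890/866) = 0.01387 and √(0.7340·0.2660/608) = 0.01792.
SE(p̂₁ − p̂₂) = √(SE₁² + SE₂²) = √(0.0001923769 + 0.0003211264) = 0.02266, since the two samples are independent.
At 99% confidence z* = 2.576; margin = 2.576 × 0.02266 = 0.05837.
The difference is 0.2110 − 0.7340 = -0.5230, so the interval is -0.5230 ± 0.05837 = (-0.58137, -0.46463).
The interval (-0.58137, -0.46463) does not contain 0, so the difference is significant.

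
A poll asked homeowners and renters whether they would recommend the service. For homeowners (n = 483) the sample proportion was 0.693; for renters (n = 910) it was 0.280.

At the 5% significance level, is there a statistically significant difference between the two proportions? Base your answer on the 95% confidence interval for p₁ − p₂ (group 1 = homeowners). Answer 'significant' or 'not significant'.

The two standard errors are √(0.6930×0.3070/483) = 0.02099 and √(0.2800×0.7200/910) = 0.01488.
Because the samples are independent, SE_diff = √(0.02099² + 0.01488²) = 0.02573.
Using z* = 1.960 for 95%, ME = 1.960 × 0.02573 = 0.05043.
p̂₁ − p̂₂ = 0.4130; interval 0.4130 ± 0.05043 gives (0.36257, 0.46343).
The interval (0.36257, 0.46343) does not contain 0, so the difference is significant.

significant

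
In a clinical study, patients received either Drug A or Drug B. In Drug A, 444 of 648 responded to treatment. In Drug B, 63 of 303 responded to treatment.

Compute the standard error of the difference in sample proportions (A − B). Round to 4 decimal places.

First, p̂₁ = 444/648 = 0.6852; p̂₂ = 63/303 = 0.2079.
The two standard errors are √(0.6852×0.3148/648) = 0.01824 and √(0.2079×0.7921/303) = 0.02331.
Because the samples are independent, SE_diff = √(0.01824² + 0.02331²) = 0.02960.

0.0296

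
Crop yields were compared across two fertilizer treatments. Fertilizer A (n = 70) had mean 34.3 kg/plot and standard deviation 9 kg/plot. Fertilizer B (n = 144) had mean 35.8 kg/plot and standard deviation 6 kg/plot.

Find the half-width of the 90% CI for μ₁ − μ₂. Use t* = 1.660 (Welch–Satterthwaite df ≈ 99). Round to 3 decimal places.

1.969

Per-group SEs: s₁/√n₁ = 9/√70 = 1.0757, s₂/√n₂ = 6/√144 = 0.5000.
Unpooled SE of the difference: √(1.15713049 + 0.25) = 1.1862.
Margin of error = t* · SE = 1.660 × 1.1862 = 1.9691.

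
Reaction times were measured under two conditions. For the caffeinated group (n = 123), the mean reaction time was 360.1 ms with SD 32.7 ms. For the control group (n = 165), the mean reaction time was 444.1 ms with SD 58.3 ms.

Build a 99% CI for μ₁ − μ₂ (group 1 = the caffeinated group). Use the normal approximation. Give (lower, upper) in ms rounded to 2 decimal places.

(-97.94, -70.06)

Standard errors of each mean: 32.7/√123 = 2.9485 and 58.3/√165 = 4.5386.
SE(x̄₁ − x̄₂) = √(2.9485² + 4.5386²) = 5.4123 for independent samples with unequal variances.
With z* = 2.576, the margin is 2.576 × 5.4123 = 13.9421.
x̄₁ − x̄₂ = 360.1 − 444.1 = -84.0000; the interval is -84.0000 ± 13.9421 = (-97.94, -70.06).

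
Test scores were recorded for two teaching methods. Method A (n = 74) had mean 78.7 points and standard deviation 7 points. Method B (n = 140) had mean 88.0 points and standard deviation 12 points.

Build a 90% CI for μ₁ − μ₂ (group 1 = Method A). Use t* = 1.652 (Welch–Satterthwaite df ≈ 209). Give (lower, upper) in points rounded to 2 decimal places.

(-11.45, -7.15)

SE₁ = s₁/√n₁ = 7/√74 = 0.8137; SE₂ = 12/√140 = 1.0142.
Independent samples, unequal variances: SE_diff = √(SE₁² + SE₂²) = √(0.66210769 + 1.02860164) = 1.3003.
t* = 1.652, so margin of error = 1.652 × 1.3003 = 2.1481.
Difference in means = 78.7 − 88.0 = -9.3000.
-9.3000 ± 2.1481 → (-11.45, -7.15).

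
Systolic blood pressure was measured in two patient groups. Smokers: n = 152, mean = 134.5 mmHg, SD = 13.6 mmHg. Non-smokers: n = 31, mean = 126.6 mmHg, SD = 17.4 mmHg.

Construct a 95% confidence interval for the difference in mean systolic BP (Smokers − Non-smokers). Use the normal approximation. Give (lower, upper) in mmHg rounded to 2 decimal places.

Per-group SEs: s₁/√n₁ = 13.6/√152 = 1.1031, s₂/√n₂ = 17.4/√31 = 3.1251.
Unpooled SE of the difference: √(1.21682961 + 9.76625001) = 3.3141.
Margin of error = z* · SE = 1.960 × 3.3141 = 6.4956.
x̄₁ − x̄₂ = 134.5 − 126.6 = 7.9000.
CI: 7.9000 ± 6.4956 = (1.40, 14.40).

(1.40, 14.40)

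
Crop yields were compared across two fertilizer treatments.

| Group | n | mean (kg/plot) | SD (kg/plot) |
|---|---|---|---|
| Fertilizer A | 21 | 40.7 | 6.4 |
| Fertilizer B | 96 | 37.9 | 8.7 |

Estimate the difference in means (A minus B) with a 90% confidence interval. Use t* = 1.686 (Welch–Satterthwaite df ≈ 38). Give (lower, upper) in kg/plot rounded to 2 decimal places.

Standard errors of each mean: 6.4/√21 = 1.3966 and 8.7/√96 = 0.8879.
SE(x̄₁ − x̄₂) = √(1.3966² + 0.8879²) = 1.6549 for independent samples with unequal variances.
With t* = 1.686, the margin is 1.686 × 1.6549 = 2.7902.
x̄₁ − x̄₂ = 40.7 − 37.9 = 2.8000; the interval is 2.8000 ± 2.7902 = (0.01, 5.59).

(0.01, 5.59)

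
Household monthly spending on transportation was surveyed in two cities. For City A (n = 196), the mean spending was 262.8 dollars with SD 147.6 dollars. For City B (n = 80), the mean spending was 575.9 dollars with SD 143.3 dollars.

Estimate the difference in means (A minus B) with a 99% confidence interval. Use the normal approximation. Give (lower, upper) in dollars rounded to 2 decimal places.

(-362.51, -263.69)

Standard errors of each mean: 147.6/√196 = 10.5429 and 143.3/√80 = 16.0214.
SE(x̄₁ − x̄₂) = √(10.5429² + 16.0214²) = 19.1791 for independent samples with unequal variances.
With z* = 2.576, the margin is 2.576 × 19.1791 = 49.4054.
x̄₁ − x̄₂ = 262.8 − 575.9 = -313.1000; the interval is -313.1000 ± 49.4054 = (-362.51, -263.69).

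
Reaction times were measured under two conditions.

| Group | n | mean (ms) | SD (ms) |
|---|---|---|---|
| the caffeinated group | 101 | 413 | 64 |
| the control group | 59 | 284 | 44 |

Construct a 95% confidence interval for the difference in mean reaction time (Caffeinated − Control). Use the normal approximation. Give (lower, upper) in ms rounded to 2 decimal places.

(112.21, 145.79)

SE₁ = s₁/√n₁ = 64/√101 = 6.3682; SE₂ = 44/√59 = 5.7283.
Independent samples, unequal variances: SE_diff = √(SE₁² + SE₂²) = √(40.55397124 + 32.81342089) = 8.5655.
z* = 1.960, so margin of error = 1.960 × 8.5655 = 16.7884.
Difference in means = 413 − 284 = 129.0000.
129.0000 ± 16.7884 → (112.21, 145.79).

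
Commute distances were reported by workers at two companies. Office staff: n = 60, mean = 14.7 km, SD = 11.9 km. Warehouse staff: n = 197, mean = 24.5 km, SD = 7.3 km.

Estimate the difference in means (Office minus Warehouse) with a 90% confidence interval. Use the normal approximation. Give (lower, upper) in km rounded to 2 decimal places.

(-12.47, -7.13)

SE₁ = s₁/√n₁ = 11.9/√60 = 1.5363; SE₂ = 7.3/√197 = 0.5201.
Independent samples, unequal variances: SE_diff = √(SE₁² + SE₂²) = √(2.36021769 + 0.27050401) = 1.6219.
z* = 1.645, so margin of error = 1.645 × 1.6219 = 2.6680.
Difference in means = 14.7 − 24.5 = -9.8000.
-9.8000 ± 2.6680 → (-12.47, -7.13).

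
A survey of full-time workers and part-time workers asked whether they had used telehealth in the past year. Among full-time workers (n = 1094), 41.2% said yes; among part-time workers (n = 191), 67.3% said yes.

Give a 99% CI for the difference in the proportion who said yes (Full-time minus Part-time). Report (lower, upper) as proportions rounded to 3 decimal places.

Each SE is √(p̂(1−p̂)/n): √(0.4120·0.5880/1094) = 0.01488 and √(0.6730·0.3270/191) = 0.03394.
SE(p̂₁ − p̂₂) = √(SE₁² + SE₂²) = √(0.0002214144 + 0.0011519236) = 0.03706, since the two samples are independent.
At 99% confidence z* = 2.576; margin = 2.576 × 0.03706 = 0.09547.
The difference is 0.4120 − 0.6730 = -0.2610, so the interval is -0.2610 ± 0.09547 = (-0.356, -0.166).

(-0.356, -0.166)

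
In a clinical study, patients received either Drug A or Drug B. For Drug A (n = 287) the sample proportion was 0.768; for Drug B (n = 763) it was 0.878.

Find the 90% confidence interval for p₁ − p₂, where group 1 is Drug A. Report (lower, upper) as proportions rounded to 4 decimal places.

Each SE is √(p̂(1−p̂)/n): √(0.7680·0.2320/287) = 0.02492 and √(0.8780·0.1220/763) = 0.01185.
SE(p̂₁ − p̂₂) = √(SE₁² + SE₂²) = √(0.0006210064 + 0.0001404225) = 0.02759, since the two samples are independent.
At 90% confidence z* = 1.645; margin = 1.645 × 0.02759 = 0.04539.
The difference is 0.7680 − 0.8780 = -0.1100, so the interval is -0.1100 ± 0.04539 = (-0.1554, -0.0646).

(-0.1554, -0.0646)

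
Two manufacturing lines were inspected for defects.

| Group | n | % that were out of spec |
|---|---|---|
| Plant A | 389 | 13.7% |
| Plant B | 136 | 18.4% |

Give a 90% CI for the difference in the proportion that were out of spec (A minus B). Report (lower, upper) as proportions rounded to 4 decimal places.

(-0.1087, 0.0147)

The two standard errors are √(0.1370×0.8630/389) = 0.01743 and √(0.1840×0.8160/136) = 0.03323.
Because the samples are independent, SE_diff = √(0.01743² + 0.03323²) = 0.03752.
Using z* = 1.645 for 90%, ME = 1.645 × 0.03752 = 0.06172.
p̂₁ − p̂₂ = -0.0470; interval -0.0470 ± 0.06172 gives (-0.1087, 0.0147).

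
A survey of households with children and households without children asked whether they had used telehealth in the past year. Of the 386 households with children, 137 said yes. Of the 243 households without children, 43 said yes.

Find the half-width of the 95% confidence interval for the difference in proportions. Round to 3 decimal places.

0.068

Sample proportions: 137/386 = 0.3549, 43/243 = 0.1770.
Each SE is √(p̂(1−p̂)/n): √(0.3549·0.6451/386) = 0.02435 and √(0.1770·0.8230/243) = 0.02448.
SE(p̂₁ − p̂₂) = √(SE₁² + SE₂²) = √(0.0005929225 + 0.0005992704) = 0.03453, since the two samples are independent.
At 95% confidence z* = 1.960; margin = 1.960 × 0.03453 = 0.06768.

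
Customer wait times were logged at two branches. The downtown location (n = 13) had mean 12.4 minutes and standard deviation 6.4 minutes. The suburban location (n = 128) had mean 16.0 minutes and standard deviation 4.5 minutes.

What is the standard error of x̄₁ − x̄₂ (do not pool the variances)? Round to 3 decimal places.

Standard errors of each mean: 6.4/√13 = 1.7750 and 4.5/√128 = 0.3977.
SE(x̄₁ − x̄₂) = √(1.7750² + 0.3977²) = 1.8190 for independent samples with unequal variances.

1.819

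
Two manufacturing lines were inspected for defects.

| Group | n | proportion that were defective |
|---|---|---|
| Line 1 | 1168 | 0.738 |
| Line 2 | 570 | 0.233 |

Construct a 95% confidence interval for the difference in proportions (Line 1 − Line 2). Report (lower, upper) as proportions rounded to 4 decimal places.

(0.4621, 0.5479)

The two standard errors are √(0.7380×0.2620/1168) = 0.01287 and √(0.2330×0.7670/570) = 0.01771.
Because the samples are independent, SE_diff = √(0.01287² + 0.01771²) = 0.02189.
Using z* = 1.960 for 95%, ME = 1.960 × 0.02189 = 0.04290.
p̂₁ − p̂₂ = 0.5050; interval 0.5050 ± 0.04290 gives (0.4621, 0.5479).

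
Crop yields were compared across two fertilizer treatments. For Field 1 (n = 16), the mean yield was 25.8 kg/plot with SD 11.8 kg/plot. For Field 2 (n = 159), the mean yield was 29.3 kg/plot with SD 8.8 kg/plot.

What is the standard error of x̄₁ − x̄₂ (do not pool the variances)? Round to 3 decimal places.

3.031

SE₁ = s₁/√n₁ = 11.8/√16 = 2.9500; SE₂ = 8.8/√159 = 0.6979.
Independent samples, unequal variances: SE_diff = √(SE₁² + SE₂²) = √(8.7025 + 0.48706441) = 3.0314.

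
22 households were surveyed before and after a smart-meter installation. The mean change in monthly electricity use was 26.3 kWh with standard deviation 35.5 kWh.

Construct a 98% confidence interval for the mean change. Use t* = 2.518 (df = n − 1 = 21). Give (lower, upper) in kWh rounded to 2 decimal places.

This is a matched-pairs design, so SE = s_d/√n = 35.5/√22 = 7.5686.
Margin = 2.518 × 7.5686 = 19.0577; the interval is 26.3 ± 19.0577 = (7.24, 45.36).

(7.24, 45.36)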